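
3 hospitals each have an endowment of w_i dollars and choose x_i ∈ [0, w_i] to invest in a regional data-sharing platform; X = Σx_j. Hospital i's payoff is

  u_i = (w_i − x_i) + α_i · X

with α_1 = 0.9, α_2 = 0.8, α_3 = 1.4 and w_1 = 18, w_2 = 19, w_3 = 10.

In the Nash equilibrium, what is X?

∂u_i/∂x_i = α_i − 1, so hospital i contributes w_i if α_i > 1, else 0.
α_i > 1 for i ∈ {3}; NE contributions (0, 0, 10), X = 10.

10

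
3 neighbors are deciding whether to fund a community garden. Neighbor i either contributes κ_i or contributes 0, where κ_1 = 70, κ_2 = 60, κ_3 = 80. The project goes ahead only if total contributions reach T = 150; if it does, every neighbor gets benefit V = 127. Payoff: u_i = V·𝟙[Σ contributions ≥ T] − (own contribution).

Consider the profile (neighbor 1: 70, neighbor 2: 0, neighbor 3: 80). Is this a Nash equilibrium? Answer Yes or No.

Yes

Total = 150 ≥ 150: provided.
Neighbor 1 (pledges 70, payoff 57): dropping to 0 → total 80, payoff 0. No gain.
Neighbor 2 (pledges 0, payoff 127): pledging 60 → total 210, payoff 67. No gain.
Neighbor 3 (pledges 80, payoff 47): dropping to 0 → total 70, payoff 0. No gain.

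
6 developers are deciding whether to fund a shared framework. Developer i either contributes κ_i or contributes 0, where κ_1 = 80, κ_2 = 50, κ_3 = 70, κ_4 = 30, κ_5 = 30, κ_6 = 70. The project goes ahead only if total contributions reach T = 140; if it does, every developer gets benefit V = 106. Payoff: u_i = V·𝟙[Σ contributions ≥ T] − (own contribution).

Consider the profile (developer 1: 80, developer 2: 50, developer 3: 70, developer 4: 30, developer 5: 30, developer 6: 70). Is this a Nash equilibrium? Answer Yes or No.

Total = 330 ≥ 140: provided.
Developer 1 (pledges 80, payoff 26): dropping to 0 → total 250, payoff 106. Profitable deviation.

No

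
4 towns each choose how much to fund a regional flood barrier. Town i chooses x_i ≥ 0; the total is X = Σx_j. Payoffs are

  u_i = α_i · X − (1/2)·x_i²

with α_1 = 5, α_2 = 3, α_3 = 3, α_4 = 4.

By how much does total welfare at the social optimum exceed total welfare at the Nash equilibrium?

254.5

Town i's FOC: ∂u_i/∂x_i = α_i − x_i = 0, so x_i* = α_i.
NE contributions = (5, 3, 3, 4); X = 15.
W^NE = (Σα)·X − ½Σα_i² = 15² − ½·59 = 195.5.
Planner sets x_i = Σα_j = 15 for every i, so X^SO = 4·15 = 60.
W^SO = (Σα)·X^SO − ½·4·(Σα)² = (4/2)·15² = 450.
Deadweight loss = W^SO − W^NE = 254.5.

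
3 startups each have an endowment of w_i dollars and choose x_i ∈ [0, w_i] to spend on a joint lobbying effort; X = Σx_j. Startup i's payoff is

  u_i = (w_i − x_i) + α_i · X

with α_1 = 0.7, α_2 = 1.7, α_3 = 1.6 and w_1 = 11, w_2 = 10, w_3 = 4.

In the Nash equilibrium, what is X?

14

∂u_i/∂x_i = α_i − 1, so startup i contributes w_i if α_i > 1, else 0.
α_i > 1 for i ∈ {2, 3}; NE contributions (0, 10, 4), X = 14.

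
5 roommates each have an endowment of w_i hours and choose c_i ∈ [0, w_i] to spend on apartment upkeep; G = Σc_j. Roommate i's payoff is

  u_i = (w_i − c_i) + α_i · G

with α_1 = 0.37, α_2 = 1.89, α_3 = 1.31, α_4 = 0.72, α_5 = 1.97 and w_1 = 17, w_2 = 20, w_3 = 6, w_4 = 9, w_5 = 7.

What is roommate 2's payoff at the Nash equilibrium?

∂u_i/∂c_i = α_i − 1, so roommate i contributes w_i if α_i > 1, else 0.
α_i > 1 for i ∈ {2, 3, 5}; NE contributions (0, 20, 6, 0, 7), G = 33.
u_2 = (20 − 20) + 1.89·33 = 62.37.

62.37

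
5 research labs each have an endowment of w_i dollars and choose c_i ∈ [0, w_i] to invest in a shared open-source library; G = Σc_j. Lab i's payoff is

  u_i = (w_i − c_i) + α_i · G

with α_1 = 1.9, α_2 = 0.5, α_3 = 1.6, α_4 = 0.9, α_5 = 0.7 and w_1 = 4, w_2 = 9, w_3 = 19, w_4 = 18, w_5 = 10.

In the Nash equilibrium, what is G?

∂u_i/∂c_i = α_i − 1, so lab i contributes w_i if α_i > 1, else 0.
α_i > 1 for i ∈ {1, 3}; NE contributions (4, 0, 19, 0, 0), G = 23.

23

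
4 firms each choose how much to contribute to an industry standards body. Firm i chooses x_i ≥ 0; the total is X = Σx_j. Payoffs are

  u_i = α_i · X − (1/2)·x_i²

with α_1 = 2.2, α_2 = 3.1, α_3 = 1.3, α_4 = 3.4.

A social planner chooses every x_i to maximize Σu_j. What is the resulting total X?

40

Planner FOC: ∂(Σu_j)/∂x_i = (Σα_j) − x_i = 0, so x_i^SO = Σα_j = 10 for every i; X^SO = 40.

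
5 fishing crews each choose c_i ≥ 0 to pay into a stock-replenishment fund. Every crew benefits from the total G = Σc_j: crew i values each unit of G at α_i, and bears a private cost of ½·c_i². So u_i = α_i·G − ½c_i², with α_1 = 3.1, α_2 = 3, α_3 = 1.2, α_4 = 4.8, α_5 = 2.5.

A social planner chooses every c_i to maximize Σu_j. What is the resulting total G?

Planner FOC: ∂(Σu_j)/∂c_i = (Σα_j) − c_i = 0, so c_i^SO = Σα_j = 14.6 for every i; G^SO = 73.

73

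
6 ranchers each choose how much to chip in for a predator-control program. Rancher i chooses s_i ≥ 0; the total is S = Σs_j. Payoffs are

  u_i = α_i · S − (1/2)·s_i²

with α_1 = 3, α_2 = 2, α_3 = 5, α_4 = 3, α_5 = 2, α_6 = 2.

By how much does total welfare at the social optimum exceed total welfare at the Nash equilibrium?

605.5

Rancher i's FOC: ∂u_i/∂s_i = α_i − s_i = 0, so s_i* = α_i.
NE contributions = (3, 2, 5, 3, 2, 2); S = 17.
W^NE = (Σα)·S − ½Σα_i² = 17² − ½·55 = 261.5.
Planner sets s_i = Σα_j = 17 for every i, so S^SO = 6·17 = 102.
W^SO = (Σα)·S^SO − ½·6·(Σα)² = (6/2)·17² = 867.
Deadweight loss = W^SO − W^NE = 605.5.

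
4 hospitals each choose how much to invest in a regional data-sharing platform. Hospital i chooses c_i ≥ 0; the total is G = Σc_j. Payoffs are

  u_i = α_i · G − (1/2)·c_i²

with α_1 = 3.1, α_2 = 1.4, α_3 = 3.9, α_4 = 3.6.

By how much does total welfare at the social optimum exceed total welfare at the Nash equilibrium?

Hospital i's FOC: ∂u_i/∂c_i = α_i − c_i = 0, so c_i* = α_i.
NE contributions = (3.1, 1.4, 3.9, 3.6); G = 12.
W^NE = (Σα)·G − ½Σα_i² = 12² − ½·39.74 = 124.13.
Planner sets c_i = Σα_j = 12 for every i, so G^SO = 4·12 = 48.
W^SO = (Σα)·G^SO − ½·4·(Σα)² = (4/2)·12² = 288.
Deadweight loss = W^SO − W^NE = 163.87.

163.87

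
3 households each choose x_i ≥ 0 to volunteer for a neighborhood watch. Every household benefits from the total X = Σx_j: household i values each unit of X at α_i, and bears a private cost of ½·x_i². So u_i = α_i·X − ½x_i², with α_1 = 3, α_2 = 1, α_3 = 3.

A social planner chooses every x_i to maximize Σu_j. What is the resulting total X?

Planner FOC: ∂(Σu_j)/∂x_i = (Σα_j) − x_i = 0, so x_i^SO = Σα_j = 7 for every i; X^SO = 21.

21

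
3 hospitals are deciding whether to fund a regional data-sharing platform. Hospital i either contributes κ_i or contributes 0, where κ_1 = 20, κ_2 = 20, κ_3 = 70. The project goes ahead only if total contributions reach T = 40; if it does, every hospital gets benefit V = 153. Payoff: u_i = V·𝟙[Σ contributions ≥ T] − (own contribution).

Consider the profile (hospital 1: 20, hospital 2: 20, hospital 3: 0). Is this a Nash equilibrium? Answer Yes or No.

Total = 40 ≥ 40: provided.
Hospital 1 (pledges 20, payoff 133): dropping to 0 → total 20, payoff 0. No gain.
Hospital 2 (pledges 20, payoff 133): dropping to 0 → total 20, payoff 0. No gain.
Hospital 3 (pledges 0, payoff 153): pledging 70 → total 110, payoff 83. No gain.

Yes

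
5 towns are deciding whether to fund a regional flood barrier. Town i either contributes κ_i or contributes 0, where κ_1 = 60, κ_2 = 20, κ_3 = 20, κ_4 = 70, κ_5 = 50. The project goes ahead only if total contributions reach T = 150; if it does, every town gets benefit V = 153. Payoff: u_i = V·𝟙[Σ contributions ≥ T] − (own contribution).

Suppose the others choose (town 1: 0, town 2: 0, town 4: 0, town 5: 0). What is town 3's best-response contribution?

Others' total = 0. Even contributing 20 gives 20 < 150: no benefit either way.
Best response: 0.

0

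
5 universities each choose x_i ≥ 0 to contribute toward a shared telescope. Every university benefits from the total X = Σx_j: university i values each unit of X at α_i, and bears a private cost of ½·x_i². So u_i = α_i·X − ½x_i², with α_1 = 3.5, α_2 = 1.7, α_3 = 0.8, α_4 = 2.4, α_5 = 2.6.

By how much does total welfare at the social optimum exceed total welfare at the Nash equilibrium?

University i's FOC: ∂u_i/∂x_i = α_i − x_i = 0, so x_i* = α_i.
NE contributions = (3.5, 1.7, 0.8, 2.4, 2.6); X = 11.
W^NE = (Σα)·X − ½Σα_i² = 11² − ½·28.3 = 106.85.
Planner sets x_i = Σα_j = 11 for every i, so X^SO = 5·11 = 55.
W^SO = (Σα)·X^SO − ½·5·(Σα)² = (5/2)·11² = 302.5.
Deadweight loss = W^SO − W^NE = 195.65.

195.65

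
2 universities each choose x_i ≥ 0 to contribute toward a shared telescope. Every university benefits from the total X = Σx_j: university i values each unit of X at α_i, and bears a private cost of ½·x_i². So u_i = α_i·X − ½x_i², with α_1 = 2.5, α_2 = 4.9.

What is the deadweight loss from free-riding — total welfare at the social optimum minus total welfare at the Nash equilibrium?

University i's FOC: ∂u_i/∂x_i = α_i − x_i = 0, so x_i* = α_i.
NE contributions = (2.5, 4.9); X = 7.4.
W^NE = (Σα)·X − ½Σα_i² = 7.4² − ½·30.26 = 39.63.
Planner sets x_i = Σα_j = 7.4 for every i, so X^SO = 2·7.4 = 14.8.
W^SO = (Σα)·X^SO − ½·2·(Σα)² = (2/2)·7.4² = 54.76.
Deadweight loss = W^SO − W^NE = 15.13.

15.13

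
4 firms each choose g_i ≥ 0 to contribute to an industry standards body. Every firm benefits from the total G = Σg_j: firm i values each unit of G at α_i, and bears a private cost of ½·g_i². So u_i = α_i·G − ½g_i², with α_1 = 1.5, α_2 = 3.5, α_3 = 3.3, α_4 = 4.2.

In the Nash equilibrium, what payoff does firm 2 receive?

Firm i's FOC: ∂u_i/∂g_i = α_i − g_i = 0, so g_i* = α_i.
NE contributions = (1.5, 3.5, 3.3, 4.2); G = 12.5.
u_2 = α_2·G − ½·(g_2)² = 3.5·12.5 − ½·3.5² = 37.625.

37.625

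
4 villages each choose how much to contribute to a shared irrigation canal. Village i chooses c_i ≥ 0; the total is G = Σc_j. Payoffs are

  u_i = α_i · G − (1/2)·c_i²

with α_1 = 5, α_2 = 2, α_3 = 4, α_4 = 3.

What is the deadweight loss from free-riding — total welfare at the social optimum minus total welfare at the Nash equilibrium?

Village i's FOC: ∂u_i/∂c_i = α_i − c_i = 0, so c_i* = α_i.
NE contributions = (5, 2, 4, 3); G = 14.
W^NE = (Σα)·G − ½Σα_i² = 14² − ½·54 = 169.
Planner sets c_i = Σα_j = 14 for every i, so G^SO = 4·14 = 56.
W^SO = (Σα)·G^SO − ½·4·(Σα)² = (4/2)·14² = 392.
Deadweight loss = W^SO − W^NE = 223.

223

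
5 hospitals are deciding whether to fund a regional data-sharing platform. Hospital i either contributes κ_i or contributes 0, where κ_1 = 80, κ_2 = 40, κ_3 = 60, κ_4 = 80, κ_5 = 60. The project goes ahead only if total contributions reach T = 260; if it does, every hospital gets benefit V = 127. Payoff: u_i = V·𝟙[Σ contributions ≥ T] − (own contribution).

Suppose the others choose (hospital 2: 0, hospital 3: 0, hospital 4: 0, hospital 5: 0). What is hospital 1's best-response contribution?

0

Others' total = 0. Even contributing 80 gives 80 < 260: no benefit either way.
Best response: 0.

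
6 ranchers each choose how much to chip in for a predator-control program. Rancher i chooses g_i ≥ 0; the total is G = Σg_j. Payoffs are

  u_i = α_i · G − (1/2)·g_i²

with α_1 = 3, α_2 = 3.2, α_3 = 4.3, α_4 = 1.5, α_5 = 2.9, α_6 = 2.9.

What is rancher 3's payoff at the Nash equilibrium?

Rancher i's FOC: ∂u_i/∂g_i = α_i − g_i = 0, so g_i* = α_i.
NE contributions = (3, 3.2, 4.3, 1.5, 2.9, 2.9); G = 17.8.
u_3 = α_3·G − ½·(g_3)² = 4.3·17.8 − ½·4.3² = 67.295.

67.295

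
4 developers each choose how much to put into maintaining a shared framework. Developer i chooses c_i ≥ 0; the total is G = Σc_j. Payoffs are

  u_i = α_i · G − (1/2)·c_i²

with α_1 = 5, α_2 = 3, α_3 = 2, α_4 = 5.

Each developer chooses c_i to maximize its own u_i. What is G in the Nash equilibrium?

15

Developer i's FOC: ∂u_i/∂c_i = α_i − c_i = 0, so c_i* = α_i.
NE contributions = (5, 3, 2, 5); G = 15.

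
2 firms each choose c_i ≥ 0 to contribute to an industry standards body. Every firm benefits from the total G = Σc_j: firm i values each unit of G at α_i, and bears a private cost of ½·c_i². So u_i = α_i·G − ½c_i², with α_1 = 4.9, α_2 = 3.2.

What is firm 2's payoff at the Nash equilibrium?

20.8

Firm i's FOC: ∂u_i/∂c_i = α_i − c_i = 0, so c_i* = α_i.
NE contributions = (4.9, 3.2); G = 8.1.
u_2 = α_2·G − ½·(c_2)² = 3.2·8.1 − ½·3.2² = 20.8.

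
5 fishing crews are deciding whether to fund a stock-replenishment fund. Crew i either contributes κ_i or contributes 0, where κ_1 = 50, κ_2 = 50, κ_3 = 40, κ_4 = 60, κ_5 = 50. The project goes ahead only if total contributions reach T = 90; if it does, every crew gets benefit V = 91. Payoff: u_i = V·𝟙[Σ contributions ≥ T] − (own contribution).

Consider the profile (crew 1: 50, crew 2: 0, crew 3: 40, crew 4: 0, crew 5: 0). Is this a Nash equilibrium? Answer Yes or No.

Yes

Total = 90 ≥ 90: provided.
Crew 1 (pledges 50, payoff 41): dropping to 0 → total 40, payoff 0. No gain.
Crew 2 (pledges 0, payoff 91): pledging 50 → total 140, payoff 41. No gain.
Crew 3 (pledges 40, payoff 51): dropping to 0 → total 50, payoff 0. No gain.
Crew 4 (pledges 0, payoff 91): pledging 60 → total 150, payoff 31. No gain.
Crew 5 (pledges 0, payoff 91): pledging 50 → total 140, payoff 41. No gain.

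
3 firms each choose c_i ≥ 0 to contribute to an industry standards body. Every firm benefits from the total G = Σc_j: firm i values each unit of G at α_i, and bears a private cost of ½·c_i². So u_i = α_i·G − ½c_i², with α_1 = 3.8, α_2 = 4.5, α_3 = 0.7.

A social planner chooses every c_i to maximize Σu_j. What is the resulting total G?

Planner FOC: ∂(Σu_j)/∂c_i = (Σα_j) − c_i = 0, so c_i^SO = Σα_j = 9 for every i; G^SO = 27.

27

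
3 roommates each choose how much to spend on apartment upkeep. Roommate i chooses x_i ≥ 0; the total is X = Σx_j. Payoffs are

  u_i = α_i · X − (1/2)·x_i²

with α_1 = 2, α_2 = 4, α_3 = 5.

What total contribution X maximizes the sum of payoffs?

Planner FOC: ∂(Σu_j)/∂x_i = (Σα_j) − x_i = 0, so x_i^SO = Σα_j = 11 for every i; X^SO = 33.

33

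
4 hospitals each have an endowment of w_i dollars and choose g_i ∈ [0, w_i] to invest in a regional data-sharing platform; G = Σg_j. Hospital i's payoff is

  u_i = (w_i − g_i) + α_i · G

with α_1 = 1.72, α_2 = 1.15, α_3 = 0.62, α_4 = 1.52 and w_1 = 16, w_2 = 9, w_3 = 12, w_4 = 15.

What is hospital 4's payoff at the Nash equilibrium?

∂u_i/∂g_i = α_i − 1, so hospital i contributes w_i if α_i > 1, else 0.
α_i > 1 for i ∈ {1, 2, 4}; NE contributions (16, 9, 0, 15), G = 40.
u_4 = (15 − 15) + 1.52·40 = 60.8.

60.8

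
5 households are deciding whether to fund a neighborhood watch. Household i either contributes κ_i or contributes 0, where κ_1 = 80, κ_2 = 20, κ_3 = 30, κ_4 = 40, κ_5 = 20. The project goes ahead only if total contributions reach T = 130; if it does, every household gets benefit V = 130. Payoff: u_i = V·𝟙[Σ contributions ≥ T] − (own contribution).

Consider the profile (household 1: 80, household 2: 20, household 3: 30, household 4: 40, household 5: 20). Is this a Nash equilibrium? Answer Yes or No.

No

Total = 190 ≥ 130: provided.
Household 1 (pledges 80, payoff 50): dropping to 0 → total 110, payoff 0. No gain.
Household 2 (pledges 20, payoff 110): dropping to 0 → total 170, payoff 130. Profitable deviation.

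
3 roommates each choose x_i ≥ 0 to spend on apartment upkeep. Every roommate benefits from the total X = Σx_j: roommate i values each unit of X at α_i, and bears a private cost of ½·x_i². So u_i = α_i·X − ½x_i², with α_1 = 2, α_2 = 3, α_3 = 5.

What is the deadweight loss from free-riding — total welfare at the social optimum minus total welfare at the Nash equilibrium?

69

Roommate i's FOC: ∂u_i/∂x_i = α_i − x_i = 0, so x_i* = α_i.
NE contributions = (2, 3, 5); X = 10.
W^NE = (Σα)·X − ½Σα_i² = 10² − ½·38 = 81.
Planner sets x_i = Σα_j = 10 for every i, so X^SO = 3·10 = 30.
W^SO = (Σα)·X^SO − ½·3·(Σα)² = (3/2)·10² = 150.
Deadweight loss = W^SO − W^NE = 69.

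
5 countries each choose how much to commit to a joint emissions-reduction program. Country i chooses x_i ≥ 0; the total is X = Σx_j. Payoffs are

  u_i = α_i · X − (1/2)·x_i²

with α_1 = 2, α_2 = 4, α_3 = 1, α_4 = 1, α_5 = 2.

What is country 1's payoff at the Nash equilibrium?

18

Country i's FOC: ∂u_i/∂x_i = α_i − x_i = 0, so x_i* = α_i.
NE contributions = (2, 4, 1, 1, 2); X = 10.
u_1 = α_1·X − ½·(x_1)² = 2·10 − ½·2² = 18.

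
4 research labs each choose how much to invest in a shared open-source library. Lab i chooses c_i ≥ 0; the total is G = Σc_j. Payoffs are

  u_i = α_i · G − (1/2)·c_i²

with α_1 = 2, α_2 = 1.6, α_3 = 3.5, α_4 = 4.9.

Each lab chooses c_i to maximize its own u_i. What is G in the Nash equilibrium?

12

Lab i's FOC: ∂u_i/∂c_i = α_i − c_i = 0, so c_i* = α_i.
NE contributions = (2, 1.6, 3.5, 4.9); G = 12.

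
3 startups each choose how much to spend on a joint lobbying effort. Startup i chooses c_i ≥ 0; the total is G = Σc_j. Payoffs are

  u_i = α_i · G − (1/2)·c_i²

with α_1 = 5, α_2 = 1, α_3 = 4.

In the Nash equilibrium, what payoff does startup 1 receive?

37.5

Startup i's FOC: ∂u_i/∂c_i = α_i − c_i = 0, so c_i* = α_i.
NE contributions = (5, 1, 4); G = 10.
u_1 = α_1·G − ½·(c_1)² = 5·10 − ½·5² = 37.5.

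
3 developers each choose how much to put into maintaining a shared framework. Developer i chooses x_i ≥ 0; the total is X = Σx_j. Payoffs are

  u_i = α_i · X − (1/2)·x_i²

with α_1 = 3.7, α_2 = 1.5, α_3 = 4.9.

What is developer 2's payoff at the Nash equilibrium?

Developer i's FOC: ∂u_i/∂x_i = α_i − x_i = 0, so x_i* = α_i.
NE contributions = (3.7, 1.5, 4.9); X = 10.1.
u_2 = α_2·X − ½·(x_2)² = 1.5·10.1 − ½·1.5² = 14.025.

14.025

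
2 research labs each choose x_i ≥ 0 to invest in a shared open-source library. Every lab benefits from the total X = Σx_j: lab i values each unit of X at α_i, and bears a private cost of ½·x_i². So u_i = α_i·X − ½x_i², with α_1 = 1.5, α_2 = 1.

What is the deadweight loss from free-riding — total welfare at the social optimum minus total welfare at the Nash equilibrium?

Lab i's FOC: ∂u_i/∂x_i = α_i − x_i = 0, so x_i* = α_i.
NE contributions = (1.5, 1); X = 2.5.
W^NE = (Σα)·X − ½Σα_i² = 2.5² − ½·3.25 = 4.625.
Planner sets x_i = Σα_j = 2.5 for every i, so X^SO = 2·2.5 = 5.
W^SO = (Σα)·X^SO − ½·2·(Σα)² = (2/2)·2.5² = 6.25.
Deadweight loss = W^SO − W^NE = 1.625.

1.625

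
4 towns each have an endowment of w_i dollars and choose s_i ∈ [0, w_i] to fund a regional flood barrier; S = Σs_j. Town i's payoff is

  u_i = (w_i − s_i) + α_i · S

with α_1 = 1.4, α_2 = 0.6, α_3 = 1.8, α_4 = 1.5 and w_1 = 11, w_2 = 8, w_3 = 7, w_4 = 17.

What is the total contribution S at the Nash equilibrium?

35

∂u_i/∂s_i = α_i − 1, so town i contributes w_i if α_i > 1, else 0.
α_i > 1 for i ∈ {1, 3, 4}; NE contributions (11, 0, 7, 17), S = 35.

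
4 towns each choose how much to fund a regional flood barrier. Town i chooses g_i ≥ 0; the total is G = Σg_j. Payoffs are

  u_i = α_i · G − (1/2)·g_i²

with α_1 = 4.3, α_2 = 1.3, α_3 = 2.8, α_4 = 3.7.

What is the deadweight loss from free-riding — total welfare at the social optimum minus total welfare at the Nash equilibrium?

Town i's FOC: ∂u_i/∂g_i = α_i − g_i = 0, so g_i* = α_i.
NE contributions = (4.3, 1.3, 2.8, 3.7); G = 12.1.
W^NE = (Σα)·G − ½Σα_i² = 12.1² − ½·41.71 = 125.555.
Planner sets g_i = Σα_j = 12.1 for every i, so G^SO = 4·12.1 = 48.4.
W^SO = (Σα)·G^SO − ½·4·(Σα)² = (4/2)·12.1² = 292.82.
Deadweight loss = W^SO − W^NE = 167.265.

167.265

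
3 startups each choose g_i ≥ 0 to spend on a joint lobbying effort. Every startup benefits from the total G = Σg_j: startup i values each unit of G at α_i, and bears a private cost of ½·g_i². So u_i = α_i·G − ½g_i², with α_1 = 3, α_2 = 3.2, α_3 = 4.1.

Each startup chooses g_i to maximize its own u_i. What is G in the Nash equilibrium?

10.3

Startup i's FOC: ∂u_i/∂g_i = α_i − g_i = 0, so g_i* = α_i.
NE contributions = (3, 3.2, 4.1); G = 10.3.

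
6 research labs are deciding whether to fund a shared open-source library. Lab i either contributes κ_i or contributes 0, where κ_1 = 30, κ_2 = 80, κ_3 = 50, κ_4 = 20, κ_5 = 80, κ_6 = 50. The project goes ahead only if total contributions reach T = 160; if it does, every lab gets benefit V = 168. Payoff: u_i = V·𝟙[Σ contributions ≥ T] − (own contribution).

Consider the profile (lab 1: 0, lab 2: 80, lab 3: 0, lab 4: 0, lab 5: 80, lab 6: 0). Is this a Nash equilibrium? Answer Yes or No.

Total = 160 ≥ 160: provided.
Lab 1 (pledges 0, payoff 168): pledging 30 → total 190, payoff 138. No gain.
Lab 2 (pledges 80, payoff 88): dropping to 0 → total 80, payoff 0. No gain.
Lab 3 (pledges 0, payoff 168): pledging 50 → total 210, payoff 118. No gain.
Lab 4 (pledges 0, payoff 168): pledging 20 → total 180, payoff 148. No gain.
Lab 5 (pledges 80, payoff 88): dropping to 0 → total 80, payoff 0. No gain.
Lab 6 (pledges 0, payoff 168): pledging 50 → total 210, payoff 118. No gain.

Yes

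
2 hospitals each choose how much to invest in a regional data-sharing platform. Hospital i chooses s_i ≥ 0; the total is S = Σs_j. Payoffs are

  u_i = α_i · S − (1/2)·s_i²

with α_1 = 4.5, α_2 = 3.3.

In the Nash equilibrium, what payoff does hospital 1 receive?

Hospital i's FOC: ∂u_i/∂s_i = α_i − s_i = 0, so s_i* = α_i.
NE contributions = (4.5, 3.3); S = 7.8.
u_1 = α_1·S − ½·(s_1)² = 4.5·7.8 − ½·4.5² = 24.975.

24.975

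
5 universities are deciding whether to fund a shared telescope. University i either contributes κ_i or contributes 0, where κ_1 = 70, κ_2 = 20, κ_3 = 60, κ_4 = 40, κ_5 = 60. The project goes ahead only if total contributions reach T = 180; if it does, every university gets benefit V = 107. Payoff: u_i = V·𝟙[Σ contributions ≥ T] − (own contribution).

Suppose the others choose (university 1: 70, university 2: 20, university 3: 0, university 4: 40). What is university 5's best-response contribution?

60

Others' total = 130. Contributing 60 brings total to 190 ≥ 180: gain V − κ_5 = 47.
Best response: 60.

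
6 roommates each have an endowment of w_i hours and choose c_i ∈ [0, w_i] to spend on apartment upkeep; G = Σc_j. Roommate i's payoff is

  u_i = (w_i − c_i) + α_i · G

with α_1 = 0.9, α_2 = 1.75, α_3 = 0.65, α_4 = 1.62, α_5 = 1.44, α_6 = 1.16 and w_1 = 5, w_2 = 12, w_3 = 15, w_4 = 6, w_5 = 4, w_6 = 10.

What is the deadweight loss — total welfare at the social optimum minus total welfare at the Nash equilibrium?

130.4

∂u_i/∂c_i = α_i − 1, so roommate i contributes w_i if α_i > 1, else 0.
α_i > 1 for i ∈ {2, 4, 5, 6}; NE contributions (0, 12, 0, 6, 4, 10), G = 32.
W^NE = Σw_i − G^NE + (Σα_i)·G^NE = 52 + 6.52·32 = 260.64.
Planner: ∂(Σu_j)/∂c_i = Σα_j − 1 = 6.52 > 0, so everyone contributes w_i; G^SO = 52, W^SO = 52 + 6.52·52 = 391.04.
Deadweight loss = 130.4.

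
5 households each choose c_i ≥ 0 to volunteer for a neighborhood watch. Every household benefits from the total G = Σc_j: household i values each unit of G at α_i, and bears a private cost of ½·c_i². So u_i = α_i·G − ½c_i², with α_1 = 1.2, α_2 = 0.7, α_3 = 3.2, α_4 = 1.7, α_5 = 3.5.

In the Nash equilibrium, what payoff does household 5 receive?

29.925

Household i's FOC: ∂u_i/∂c_i = α_i − c_i = 0, so c_i* = α_i.
NE contributions = (1.2, 0.7, 3.2, 1.7, 3.5); G = 10.3.
u_5 = α_5·G − ½·(c_5)² = 3.5·10.3 − ½·3.5² = 29.925.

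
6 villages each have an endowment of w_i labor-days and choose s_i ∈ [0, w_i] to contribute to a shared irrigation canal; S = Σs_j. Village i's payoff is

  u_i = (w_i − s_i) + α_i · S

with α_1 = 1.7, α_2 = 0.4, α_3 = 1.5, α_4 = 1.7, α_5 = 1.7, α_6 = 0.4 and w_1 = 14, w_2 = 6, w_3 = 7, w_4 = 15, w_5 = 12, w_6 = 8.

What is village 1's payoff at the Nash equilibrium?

∂u_i/∂s_i = α_i − 1, so village i contributes w_i if α_i > 1, else 0.
α_i > 1 for i ∈ {1, 3, 4, 5}; NE contributions (14, 0, 7, 15, 12, 0), S = 48.
u_1 = (14 − 14) + 1.7·48 = 81.6.

81.6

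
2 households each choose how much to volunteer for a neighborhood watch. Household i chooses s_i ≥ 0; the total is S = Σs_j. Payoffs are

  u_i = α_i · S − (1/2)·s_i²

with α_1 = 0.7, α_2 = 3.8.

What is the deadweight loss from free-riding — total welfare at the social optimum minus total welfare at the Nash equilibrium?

7.465

Household i's FOC: ∂u_i/∂s_i = α_i − s_i = 0, so s_i* = α_i.
NE contributions = (0.7, 3.8); S = 4.5.
W^NE = (Σα)·S − ½Σα_i² = 4.5² − ½·14.93 = 12.785.
Planner sets s_i = Σα_j = 4.5 for every i, so S^SO = 2·4.5 = 9.
W^SO = (Σα)·S^SO − ½·2·(Σα)² = (2/2)·4.5² = 20.25.
Deadweight loss = W^SO − W^NE = 7.465.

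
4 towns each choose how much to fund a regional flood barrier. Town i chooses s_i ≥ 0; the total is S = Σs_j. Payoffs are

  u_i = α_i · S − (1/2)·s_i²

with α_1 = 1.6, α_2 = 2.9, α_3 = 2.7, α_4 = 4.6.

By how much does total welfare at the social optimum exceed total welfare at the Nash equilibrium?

158.95

Town i's FOC: ∂u_i/∂s_i = α_i − s_i = 0, so s_i* = α_i.
NE contributions = (1.6, 2.9, 2.7, 4.6); S = 11.8.
W^NE = (Σα)·S − ½Σα_i² = 11.8² − ½·39.42 = 119.53.
Planner sets s_i = Σα_j = 11.8 for every i, so S^SO = 4·11.8 = 47.2.
W^SO = (Σα)·S^SO − ½·4·(Σα)² = (4/2)·11.8² = 278.48.
Deadweight loss = W^SO − W^NE = 158.95.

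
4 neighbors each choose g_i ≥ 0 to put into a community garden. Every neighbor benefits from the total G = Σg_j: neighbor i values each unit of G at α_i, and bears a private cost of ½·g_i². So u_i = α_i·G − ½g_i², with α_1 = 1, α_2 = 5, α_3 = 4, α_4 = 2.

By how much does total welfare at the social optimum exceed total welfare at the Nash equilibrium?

Neighbor i's FOC: ∂u_i/∂g_i = α_i − g_i = 0, so g_i* = α_i.
NE contributions = (1, 5, 4, 2); G = 12.
W^NE = (Σα)·G − ½Σα_i² = 12² − ½·46 = 121.
Planner sets g_i = Σα_j = 12 for every i, so G^SO = 4·12 = 48.
W^SO = (Σα)·G^SO − ½·4·(Σα)² = (4/2)·12² = 288.
Deadweight loss = W^SO − W^NE = 167.

167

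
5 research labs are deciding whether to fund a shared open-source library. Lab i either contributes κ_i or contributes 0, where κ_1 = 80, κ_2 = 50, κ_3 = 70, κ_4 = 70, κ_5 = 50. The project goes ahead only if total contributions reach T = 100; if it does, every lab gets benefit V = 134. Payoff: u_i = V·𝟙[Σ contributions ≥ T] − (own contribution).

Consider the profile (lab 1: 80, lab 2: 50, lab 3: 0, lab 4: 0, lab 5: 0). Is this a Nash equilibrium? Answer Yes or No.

Yes

Total = 130 ≥ 100: provided.
Lab 1 (pledges 80, payoff 54): dropping to 0 → total 50, payoff 0. No gain.
Lab 2 (pledges 50, payoff 84): dropping to 0 → total 80, payoff 0. No gain.
Lab 3 (pledges 0, payoff 134): pledging 70 → total 200, payoff 64. No gain.
Lab 4 (pledges 0, payoff 134): pledging 70 → total 200, payoff 64. No gain.
Lab 5 (pledges 0, payoff 134): pledging 50 → total 180, payoff 84. No gain.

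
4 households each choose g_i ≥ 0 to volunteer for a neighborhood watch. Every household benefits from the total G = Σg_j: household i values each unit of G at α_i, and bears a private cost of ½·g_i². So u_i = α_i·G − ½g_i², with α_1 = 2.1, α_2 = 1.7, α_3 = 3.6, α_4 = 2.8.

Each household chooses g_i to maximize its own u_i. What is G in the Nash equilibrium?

10.2

Household i's FOC: ∂u_i/∂g_i = α_i − g_i = 0, so g_i* = α_i.
NE contributions = (2.1, 1.7, 3.6, 2.8); G = 10.2.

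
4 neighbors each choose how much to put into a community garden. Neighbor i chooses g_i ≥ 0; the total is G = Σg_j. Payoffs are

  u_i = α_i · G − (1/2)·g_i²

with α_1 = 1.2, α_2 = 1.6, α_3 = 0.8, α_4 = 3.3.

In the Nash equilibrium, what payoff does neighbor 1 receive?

7.56

Neighbor i's FOC: ∂u_i/∂g_i = α_i − g_i = 0, so g_i* = α_i.
NE contributions = (1.2, 1.6, 0.8, 3.3); G = 6.9.
u_1 = α_1·G − ½·(g_1)² = 1.2·6.9 − ½·1.2² = 7.56.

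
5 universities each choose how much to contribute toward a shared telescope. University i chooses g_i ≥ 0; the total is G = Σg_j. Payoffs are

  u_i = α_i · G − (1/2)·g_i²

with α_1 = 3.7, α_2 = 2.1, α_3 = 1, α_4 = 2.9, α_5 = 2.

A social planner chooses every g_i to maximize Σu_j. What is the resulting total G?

Planner FOC: ∂(Σu_j)/∂g_i = (Σα_j) − g_i = 0, so g_i^SO = Σα_j = 11.7 for every i; G^SO = 58.5.

58.5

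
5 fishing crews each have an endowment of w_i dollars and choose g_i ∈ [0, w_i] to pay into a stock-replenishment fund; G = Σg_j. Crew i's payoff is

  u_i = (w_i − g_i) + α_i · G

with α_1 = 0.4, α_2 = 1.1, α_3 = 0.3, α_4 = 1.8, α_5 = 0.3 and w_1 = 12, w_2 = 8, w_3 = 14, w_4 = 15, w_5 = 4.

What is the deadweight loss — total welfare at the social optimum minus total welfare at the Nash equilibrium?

∂u_i/∂g_i = α_i − 1, so crew i contributes w_i if α_i > 1, else 0.
α_i > 1 for i ∈ {2, 4}; NE contributions (0, 8, 0, 15, 0), G = 23.
W^NE = Σw_i − G^NE + (Σα_i)·G^NE = 53 + 2.9·23 = 119.7.
Planner: ∂(Σu_j)/∂g_i = Σα_j − 1 = 2.9 > 0, so everyone contributes w_i; G^SO = 53, W^SO = 53 + 2.9·53 = 206.7.
Deadweight loss = 87.

87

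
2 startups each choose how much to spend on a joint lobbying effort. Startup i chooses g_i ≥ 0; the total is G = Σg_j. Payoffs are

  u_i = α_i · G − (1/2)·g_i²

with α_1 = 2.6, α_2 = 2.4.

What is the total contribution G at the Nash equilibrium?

Startup i's FOC: ∂u_i/∂g_i = α_i − g_i = 0, so g_i* = α_i.
NE contributions = (2.6, 2.4); G = 5.

5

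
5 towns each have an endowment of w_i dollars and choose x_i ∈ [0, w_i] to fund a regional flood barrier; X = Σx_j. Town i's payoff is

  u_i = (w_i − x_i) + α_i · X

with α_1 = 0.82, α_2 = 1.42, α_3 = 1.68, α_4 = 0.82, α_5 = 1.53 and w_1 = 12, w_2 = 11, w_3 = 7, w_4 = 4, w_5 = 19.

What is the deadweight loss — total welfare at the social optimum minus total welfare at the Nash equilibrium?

84.32

∂u_i/∂x_i = α_i − 1, so town i contributes w_i if α_i > 1, else 0.
α_i > 1 for i ∈ {2, 3, 5}; NE contributions (0, 11, 7, 0, 19), X = 37.
W^NE = Σw_i − X^NE + (Σα_i)·X^NE = 53 + 5.27·37 = 247.99.
Planner: ∂(Σu_j)/∂x_i = Σα_j − 1 = 5.27 > 0, so everyone contributes w_i; X^SO = 53, W^SO = 53 + 5.27·53 = 332.31.
Deadweight loss = 84.32.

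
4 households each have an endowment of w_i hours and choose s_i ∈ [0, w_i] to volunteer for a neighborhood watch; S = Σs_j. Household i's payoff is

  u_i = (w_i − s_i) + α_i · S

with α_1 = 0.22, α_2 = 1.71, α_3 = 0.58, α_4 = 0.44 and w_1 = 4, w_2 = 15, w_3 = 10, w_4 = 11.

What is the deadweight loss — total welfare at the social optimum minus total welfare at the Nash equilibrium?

48.75

∂u_i/∂s_i = α_i − 1, so household i contributes w_i if α_i > 1, else 0.
α_i > 1 for i ∈ {2}; NE contributions (0, 15, 0, 0), S = 15.
W^NE = Σw_i − S^NE + (Σα_i)·S^NE = 40 + 1.95·15 = 69.25.
Planner: ∂(Σu_j)/∂s_i = Σα_j − 1 = 1.95 > 0, so everyone contributes w_i; S^SO = 40, W^SO = 40 + 1.95·40 = 118.
Deadweight loss = 48.75.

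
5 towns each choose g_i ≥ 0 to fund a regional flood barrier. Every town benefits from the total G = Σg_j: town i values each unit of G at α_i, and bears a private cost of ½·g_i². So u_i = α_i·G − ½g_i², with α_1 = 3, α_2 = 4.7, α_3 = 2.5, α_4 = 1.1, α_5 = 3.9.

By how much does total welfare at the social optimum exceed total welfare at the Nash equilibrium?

Town i's FOC: ∂u_i/∂g_i = α_i − g_i = 0, so g_i* = α_i.
NE contributions = (3, 4.7, 2.5, 1.1, 3.9); G = 15.2.
W^NE = (Σα)·G − ½Σα_i² = 15.2² − ½·53.76 = 204.16.
Planner sets g_i = Σα_j = 15.2 for every i, so G^SO = 5·15.2 = 76.
W^SO = (Σα)·G^SO − ½·5·(Σα)² = (5/2)·15.2² = 577.6.
Deadweight loss = W^SO − W^NE = 373.44.

373.44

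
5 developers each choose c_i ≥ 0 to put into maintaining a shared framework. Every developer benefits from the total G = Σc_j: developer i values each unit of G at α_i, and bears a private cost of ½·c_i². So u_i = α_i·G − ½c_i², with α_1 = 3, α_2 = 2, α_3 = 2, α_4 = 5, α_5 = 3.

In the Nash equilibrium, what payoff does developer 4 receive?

Developer i's FOC: ∂u_i/∂c_i = α_i − c_i = 0, so c_i* = α_i.
NE contributions = (3, 2, 2, 5, 3); G = 15.
u_4 = α_4·G − ½·(c_4)² = 5·15 − ½·5² = 62.5.

62.5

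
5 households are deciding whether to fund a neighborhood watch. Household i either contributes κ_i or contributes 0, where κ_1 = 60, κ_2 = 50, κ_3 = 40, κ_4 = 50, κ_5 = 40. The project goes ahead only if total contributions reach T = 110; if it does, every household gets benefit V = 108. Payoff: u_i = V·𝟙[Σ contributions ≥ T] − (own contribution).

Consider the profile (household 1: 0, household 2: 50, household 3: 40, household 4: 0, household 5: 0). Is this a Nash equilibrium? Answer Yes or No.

No

Total = 90 < 110: not provided.
Household 1 (pledges 0, payoff 0): pledging 60 → total 150, payoff 48. Profitable deviation.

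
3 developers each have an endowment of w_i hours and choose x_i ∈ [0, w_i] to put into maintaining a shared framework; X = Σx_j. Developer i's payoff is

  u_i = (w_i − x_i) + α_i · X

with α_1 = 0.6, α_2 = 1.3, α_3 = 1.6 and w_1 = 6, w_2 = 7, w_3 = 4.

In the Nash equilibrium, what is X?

11

∂u_i/∂x_i = α_i − 1, so developer i contributes w_i if α_i > 1, else 0.
α_i > 1 for i ∈ {2, 3}; NE contributions (0, 7, 4), X = 11.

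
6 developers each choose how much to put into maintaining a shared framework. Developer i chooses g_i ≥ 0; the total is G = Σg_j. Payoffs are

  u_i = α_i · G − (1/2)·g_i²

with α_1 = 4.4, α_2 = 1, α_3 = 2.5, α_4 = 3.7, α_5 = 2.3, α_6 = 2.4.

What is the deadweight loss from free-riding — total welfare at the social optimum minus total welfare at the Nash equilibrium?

557.055

Developer i's FOC: ∂u_i/∂g_i = α_i − g_i = 0, so g_i* = α_i.
NE contributions = (4.4, 1, 2.5, 3.7, 2.3, 2.4); G = 16.3.
W^NE = (Σα)·G − ½Σα_i² = 16.3² − ½·51.35 = 240.015.
Planner sets g_i = Σα_j = 16.3 for every i, so G^SO = 6·16.3 = 97.8.
W^SO = (Σα)·G^SO − ½·6·(Σα)² = (6/2)·16.3² = 797.07.
Deadweight loss = W^SO − W^NE = 557.055.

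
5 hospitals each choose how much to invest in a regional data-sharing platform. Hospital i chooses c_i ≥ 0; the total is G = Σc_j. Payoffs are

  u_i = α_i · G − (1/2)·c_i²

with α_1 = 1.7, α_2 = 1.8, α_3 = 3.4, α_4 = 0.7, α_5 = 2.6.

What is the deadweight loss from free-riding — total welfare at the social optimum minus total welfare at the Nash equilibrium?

Hospital i's FOC: ∂u_i/∂c_i = α_i − c_i = 0, so c_i* = α_i.
NE contributions = (1.7, 1.8, 3.4, 0.7, 2.6); G = 10.2.
W^NE = (Σα)·G − ½Σα_i² = 10.2² − ½·24.94 = 91.57.
Planner sets c_i = Σα_j = 10.2 for every i, so G^SO = 5·10.2 = 51.
W^SO = (Σα)·G^SO − ½·5·(Σα)² = (5/2)·10.2² = 260.1.
Deadweight loss = W^SO − W^NE = 168.53.

168.53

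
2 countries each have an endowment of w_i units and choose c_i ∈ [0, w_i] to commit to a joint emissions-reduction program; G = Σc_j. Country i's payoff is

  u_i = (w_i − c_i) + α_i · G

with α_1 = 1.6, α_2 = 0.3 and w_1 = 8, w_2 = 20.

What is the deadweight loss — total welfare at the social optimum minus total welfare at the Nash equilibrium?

18

∂u_i/∂c_i = α_i − 1, so country i contributes w_i if α_i > 1, else 0.
α_i > 1 for i ∈ {1}; NE contributions (8, 0), G = 8.
W^NE = Σw_i − G^NE + (Σα_i)·G^NE = 28 + 0.9·8 = 35.2.
Planner: ∂(Σu_j)/∂c_i = Σα_j − 1 = 0.9 > 0, so everyone contributes w_i; G^SO = 28, W^SO = 28 + 0.9·28 = 53.2.
Deadweight loss = 18.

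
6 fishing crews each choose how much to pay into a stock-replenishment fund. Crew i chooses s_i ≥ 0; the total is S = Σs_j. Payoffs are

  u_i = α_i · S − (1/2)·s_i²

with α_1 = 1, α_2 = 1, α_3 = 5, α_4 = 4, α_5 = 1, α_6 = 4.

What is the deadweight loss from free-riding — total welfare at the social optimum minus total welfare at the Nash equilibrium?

Crew i's FOC: ∂u_i/∂s_i = α_i − s_i = 0, so s_i* = α_i.
NE contributions = (1, 1, 5, 4, 1, 4); S = 16.
W^NE = (Σα)·S − ½Σα_i² = 16² − ½·60 = 226.
Planner sets s_i = Σα_j = 16 for every i, so S^SO = 6·16 = 96.
W^SO = (Σα)·S^SO − ½·6·(Σα)² = (6/2)·16² = 768.
Deadweight loss = W^SO − W^NE = 542.

542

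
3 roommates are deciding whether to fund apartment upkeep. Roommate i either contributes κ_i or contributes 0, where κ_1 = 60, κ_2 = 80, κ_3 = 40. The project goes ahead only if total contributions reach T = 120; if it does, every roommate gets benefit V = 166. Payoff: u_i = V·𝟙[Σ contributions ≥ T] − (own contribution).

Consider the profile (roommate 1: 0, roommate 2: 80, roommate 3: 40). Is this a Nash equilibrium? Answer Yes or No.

Yes

Total = 120 ≥ 120: provided.
Roommate 1 (pledges 0, payoff 166): pledging 60 → total 180, payoff 106. No gain.
Roommate 2 (pledges 80, payoff 86): dropping to 0 → total 40, payoff 0. No gain.
Roommate 3 (pledges 40, payoff 126): dropping to 0 → total 80, payoff 0. No gain.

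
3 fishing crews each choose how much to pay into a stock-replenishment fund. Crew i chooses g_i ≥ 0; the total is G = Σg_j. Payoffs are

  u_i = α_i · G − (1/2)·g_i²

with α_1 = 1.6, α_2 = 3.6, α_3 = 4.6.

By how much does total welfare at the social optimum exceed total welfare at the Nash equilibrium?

Crew i's FOC: ∂u_i/∂g_i = α_i − g_i = 0, so g_i* = α_i.
NE contributions = (1.6, 3.6, 4.6); G = 9.8.
W^NE = (Σα)·G − ½Σα_i² = 9.8² − ½·36.68 = 77.7.
Planner sets g_i = Σα_j = 9.8 for every i, so G^SO = 3·9.8 = 29.4.
W^SO = (Σα)·G^SO − ½·3·(Σα)² = (3/2)·9.8² = 144.06.
Deadweight loss = W^SO − W^NE = 66.36.

66.36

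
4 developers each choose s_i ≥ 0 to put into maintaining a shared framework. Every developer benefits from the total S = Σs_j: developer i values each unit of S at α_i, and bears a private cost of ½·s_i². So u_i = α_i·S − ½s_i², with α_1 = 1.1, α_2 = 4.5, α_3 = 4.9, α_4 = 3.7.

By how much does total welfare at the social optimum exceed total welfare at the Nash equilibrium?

Developer i's FOC: ∂u_i/∂s_i = α_i − s_i = 0, so s_i* = α_i.
NE contributions = (1.1, 4.5, 4.9, 3.7); S = 14.2.
W^NE = (Σα)·S − ½Σα_i² = 14.2² − ½·59.16 = 172.06.
Planner sets s_i = Σα_j = 14.2 for every i, so S^SO = 4·14.2 = 56.8.
W^SO = (Σα)·S^SO − ½·4·(Σα)² = (4/2)·14.2² = 403.28.
Deadweight loss = W^SO − W^NE = 231.22.

231.22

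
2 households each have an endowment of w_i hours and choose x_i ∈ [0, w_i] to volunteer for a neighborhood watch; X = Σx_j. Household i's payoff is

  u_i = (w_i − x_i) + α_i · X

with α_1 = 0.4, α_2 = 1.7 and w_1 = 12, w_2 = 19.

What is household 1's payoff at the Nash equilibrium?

∂u_i/∂x_i = α_i − 1, so household i contributes w_i if α_i > 1, else 0.
α_i > 1 for i ∈ {2}; NE contributions (0, 19), X = 19.
u_1 = (12 − 0) + 0.4·19 = 19.6.

19.6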